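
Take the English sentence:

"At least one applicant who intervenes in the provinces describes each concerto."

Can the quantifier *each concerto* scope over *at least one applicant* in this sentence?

Yes

The RC *who intervenes in the provinces* is an island, but *each concerto* is not inside it — it is the matrix object, a clausemate of *at least one applicant*.
QR within a single clause is free, so the lower quantifier may take scope over the higher one.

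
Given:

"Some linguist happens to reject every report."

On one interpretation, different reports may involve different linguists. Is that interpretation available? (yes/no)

The described interpretation is the *every report* > *some linguist* scoping.
The matrix predicate is a raising verb, whose infinitival complement is not a scope island — *every report* can QR into the matrix clause.
Since no island is crossed, the inverse ordering is licensed alongside surface scope.
Both orderings are possible: *some linguist* > *every report* and *every report* > *some linguist*.

Yes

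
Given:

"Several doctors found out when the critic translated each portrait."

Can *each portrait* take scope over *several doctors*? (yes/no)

No

*each portrait* is embedded in the embedded question *when the critic translated each portrait*.
The wh-island constraint blocks QR out of an embedded interrogative.
*each portrait* > *several doctors* would require crossing that boundary, which is illicit.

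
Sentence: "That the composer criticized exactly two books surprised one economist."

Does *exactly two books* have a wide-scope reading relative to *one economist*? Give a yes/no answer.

No

Structurally, *exactly two books* is inside the sentential subject *that the composer criticized exactly two books*.
Sentential subjects are islands: a quantifier inside the subject clause cannot raise over the matrix predicate.
The ordering *exactly two books* > *one economist* is therefore underivable.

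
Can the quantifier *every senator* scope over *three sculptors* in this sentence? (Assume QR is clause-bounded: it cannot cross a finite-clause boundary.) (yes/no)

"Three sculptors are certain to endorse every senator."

Yes

The matrix predicate is a raising verb, whose infinitival complement is not a scope island — *every senator* can QR into the matrix clause.
With no island boundary between them, the object can take inverse scope over the subject via ordinary QR within the clause.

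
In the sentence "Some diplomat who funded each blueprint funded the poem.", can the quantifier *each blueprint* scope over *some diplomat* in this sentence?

No

The DP *each blueprint* is contained in the relative clause *who funded each blueprint*.
Relative clauses block scope extraction: QR cannot target a position outside the modified NP.
There is no licit LF on which *each blueprint* c-commands *some diplomat*.
(Only the surface reading survives: one fixed diplomat with respect to all the relevant blueprints.)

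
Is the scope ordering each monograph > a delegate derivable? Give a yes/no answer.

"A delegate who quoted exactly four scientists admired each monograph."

*each monograph* sits in the matrix clause, not in the relative clause on *a delegate*.
With no island boundary between them, the object can take inverse scope over the subject via ordinary QR within the clause.

Yes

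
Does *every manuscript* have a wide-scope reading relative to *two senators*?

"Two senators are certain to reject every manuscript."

Yes

*every manuscript* is the object of the infinitival complement of a raising predicate; raising infinitives are transparent for QR, so the two DPs are in effect clausemates.
QR within a single clause is free, so the lower quantifier may take scope over the higher one.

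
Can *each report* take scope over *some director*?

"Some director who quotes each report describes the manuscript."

*each report* occurs within the relative clause *who quotes each report*.
QR out of a relative clause is ruled out by the relative-clause island constraint.
So the wide-scope reading for *each report* is blocked.

No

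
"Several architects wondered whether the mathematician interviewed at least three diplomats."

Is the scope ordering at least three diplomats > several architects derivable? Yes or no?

*at least three diplomats* occurs within the embedded question *whether the mathematician interviewed at least three diplomats*.
An indirect question is a wh-island; the filled [Spec,CP] blocks QR across the CP edge.
*at least three diplomats* > *several architects* would require crossing that boundary, which is illicit.

No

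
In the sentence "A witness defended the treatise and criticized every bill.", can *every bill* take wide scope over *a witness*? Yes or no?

No

Structurally, *every bill* is inside one conjunct of the coordinate structure (*criticized every bill*).
Asymmetric QR out of one conjunct violates the Coordinate Structure Constraint.
So the wide-scope reading for *every bill* is blocked.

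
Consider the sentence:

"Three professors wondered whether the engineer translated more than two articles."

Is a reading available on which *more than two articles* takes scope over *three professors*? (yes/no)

No

*more than two articles* occurs within the embedded question *whether the engineer translated more than two articles*.
An indirect question is a wh-island; the filled [Spec,CP] blocks QR across the CP edge.
So the wide-scope reading for *more than two articles* is blocked.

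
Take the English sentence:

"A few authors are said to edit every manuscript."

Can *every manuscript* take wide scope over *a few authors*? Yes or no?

Yes

The matrix predicate is a raising verb, whose infinitival complement is not a scope island — *every manuscript* can QR into the matrix clause.
Nothing blocks QR of the lower DP to a position above the higher one, so inverse scope is available.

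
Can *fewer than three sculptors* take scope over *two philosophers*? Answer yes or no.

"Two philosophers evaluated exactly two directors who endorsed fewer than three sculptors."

No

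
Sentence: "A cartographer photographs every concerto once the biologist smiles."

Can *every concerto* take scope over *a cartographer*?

Yes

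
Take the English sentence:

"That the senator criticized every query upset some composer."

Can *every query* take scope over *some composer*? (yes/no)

*every query* sits inside the sentential subject *that the senator criticized every query*.
Sentential subjects are islands: a quantifier inside the subject clause cannot raise over the matrix predicate.
The ordering *every query* > *some composer* is therefore underivable.

No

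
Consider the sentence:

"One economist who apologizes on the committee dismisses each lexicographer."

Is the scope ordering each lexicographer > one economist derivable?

Yes

The RC *who apologizes on the committee* is an island, but *each lexicographer* is not inside it — it is the matrix object, a clausemate of *one economist*.
Clause-internal QR can adjoin the lower DP above the subject, yielding the inverse reading.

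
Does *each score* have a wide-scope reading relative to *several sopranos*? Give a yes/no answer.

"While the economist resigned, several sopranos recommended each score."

Yes

*each score* is a matrix argument; the adjunct is an island but the target quantifier is outside it.
With no island boundary between them, the object can take inverse scope over the subject via ordinary QR within the clause.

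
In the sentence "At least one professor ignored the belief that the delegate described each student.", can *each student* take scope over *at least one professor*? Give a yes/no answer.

No

Structurally, *each student* is inside the complex NP *the belief that the delegate described each student*.
Since the clause is the complement of a nominal head, the CNPC blocks scope extraction.
The inverse ordering *each student* > *at least one professor* is therefore underivable.
(Only the surface reading survives: one fixed professor with respect to all the relevant students.)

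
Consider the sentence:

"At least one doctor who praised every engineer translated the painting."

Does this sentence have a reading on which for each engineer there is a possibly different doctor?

No

That reading corresponds to *every engineer* > *at least one doctor*.
The DP *every engineer* is contained in the relative clause *who praised every engineer*.
QR out of a relative clause is ruled out by the relative-clause island constraint.
The inverse ordering *every engineer* > *at least one doctor* is therefore underivable.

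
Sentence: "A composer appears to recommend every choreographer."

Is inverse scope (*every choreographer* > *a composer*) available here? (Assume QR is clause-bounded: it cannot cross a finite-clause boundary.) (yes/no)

Yes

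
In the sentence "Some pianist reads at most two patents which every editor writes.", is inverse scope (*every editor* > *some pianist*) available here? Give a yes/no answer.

No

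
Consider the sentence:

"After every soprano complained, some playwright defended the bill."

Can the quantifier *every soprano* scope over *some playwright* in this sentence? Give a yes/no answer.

No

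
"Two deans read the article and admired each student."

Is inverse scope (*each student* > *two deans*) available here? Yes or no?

*each student* sits inside one conjunct of the coordinate structure (*admired each student*).
Coordinate structures are islands for non-across-the-board movement, QR included.
So *each student* cannot raise to a position above *two deans*.

No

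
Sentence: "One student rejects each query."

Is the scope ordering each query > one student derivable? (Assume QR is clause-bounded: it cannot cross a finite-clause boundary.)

*each query* is the matrix object and *one student* the matrix subject; the two are clausemates.
With no island boundary between them, the object can take inverse scope over the subject via ordinary QR within the clause.

Yes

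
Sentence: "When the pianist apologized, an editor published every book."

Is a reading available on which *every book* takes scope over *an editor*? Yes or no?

Yes

Although there is an adjunct clause, *every book* is in the main clause, not inside the adjunct.
With no island boundary between them, the object can take inverse scope over the subject via ordinary QR within the clause.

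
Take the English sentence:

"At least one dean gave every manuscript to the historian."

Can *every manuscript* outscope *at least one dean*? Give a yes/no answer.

*every manuscript* and *at least one dean* are in the same minimal clause.
No island intervenes, so both surface and inverse scope are derivable.
So *every manuscript* > *at least one dean* is among the available readings.

Yes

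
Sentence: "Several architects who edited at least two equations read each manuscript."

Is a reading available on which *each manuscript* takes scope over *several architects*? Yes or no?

Yes

The relative clause *who edited at least two equations* modifies *several architects*, but *each manuscript* is not inside that relative clause — it is an argument of the matrix verb.
Clause-internal QR can adjoin the lower DP above the subject, yielding the inverse reading.
The sentence is scopally ambiguous between *several architects* > *each manuscript* and *each manuscript* > *several architects*.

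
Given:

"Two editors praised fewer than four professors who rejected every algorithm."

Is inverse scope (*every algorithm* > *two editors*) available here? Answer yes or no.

The target quantifier *every algorithm* is part of the relative clause *who rejected every algorithm* modifying *fewer than four professors*.
Relative clauses are scope islands: a quantifier cannot QR out of a relative clause to take scope in the matrix clause.
*every algorithm* is confined to the island and cannot take scope over *two editors*.

No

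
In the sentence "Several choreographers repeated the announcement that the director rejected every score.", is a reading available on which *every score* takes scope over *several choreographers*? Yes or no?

The DP *every score* is contained in the complex NP *the announcement that the director rejected every score*.
The Complex NP Constraint bars QR out of the complement clause of a noun.
So *every score* cannot raise high enough to outscope *several choreographers*; only the surface ordering *several choreographers* > *every score* is available.

No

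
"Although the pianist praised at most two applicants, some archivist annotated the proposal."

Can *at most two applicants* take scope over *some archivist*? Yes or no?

No

*at most two applicants* occurs within the adjunct clause *although the pianist praised at most two applicants*.
Scope out of an adjunct clause is unavailable: QR respects the adjunct-island constraint.
There is no licit LF on which *at most two applicants* c-commands *some archivist*.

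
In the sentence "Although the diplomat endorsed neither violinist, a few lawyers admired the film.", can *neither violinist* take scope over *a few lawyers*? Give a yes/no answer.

No

*neither violinist* is embedded in the adjunct clause *although the diplomat endorsed neither violinist*.
Since the clause is an adjunct (not a complement), the Adjunct Condition blocks QR across its edge.
*neither violinist* is confined to the island and cannot take scope over *a few lawyers*.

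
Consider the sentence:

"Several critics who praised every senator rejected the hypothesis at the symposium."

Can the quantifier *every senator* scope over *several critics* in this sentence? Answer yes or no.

No

*every senator* sits inside the relative clause *who praised every senator*.
QR out of a relative clause is ruled out by the relative-clause island constraint.
There is no licit LF on which *every senator* c-commands *several critics*.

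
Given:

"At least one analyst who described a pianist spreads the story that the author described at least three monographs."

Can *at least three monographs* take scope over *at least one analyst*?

No

*at least three monographs* sits inside the complex NP *the story that the author described at least three monographs*.
The complex NP is opaque for QR — the quantifier is frozen inside the noun's complement.
So the wide-scope reading for *at least three monographs* is blocked.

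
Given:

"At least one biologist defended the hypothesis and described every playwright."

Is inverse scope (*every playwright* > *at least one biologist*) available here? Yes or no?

The DP *every playwright* is contained in one conjunct of the coordinate structure (*described every playwright*).
Coordinate structures are islands for non-across-the-board movement, QR included.
So *every playwright* cannot raise to a position above *at least one biologist*.

No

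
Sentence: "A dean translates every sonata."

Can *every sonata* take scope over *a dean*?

*a dean* and *every sonata* are co-arguments of the matrix verb, with nothing but a clause-internal boundary between them.
Clause-internal QR can adjoin the lower DP above the subject, yielding the inverse reading.

Yes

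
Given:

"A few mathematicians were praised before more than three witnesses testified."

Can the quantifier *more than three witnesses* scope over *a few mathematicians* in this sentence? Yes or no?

No

Structurally, *more than three witnesses* is inside the adjunct clause *before more than three witnesses testified*.
Scope out of an adjunct clause is unavailable: QR respects the adjunct-island constraint.
*more than three witnesses* > *a few mathematicians* would require crossing that boundary, which is illicit.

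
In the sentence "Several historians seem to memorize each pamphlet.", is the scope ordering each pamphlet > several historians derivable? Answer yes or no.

Yes

Raising constructions are monoclausal for scope purposes; *each pamphlet* is not separated from *several historians* by any island.
Ordinary QR to a clause-peripheral position gives the wide-scope LF for the lower DP.
The sentence is scopally ambiguous between *several historians* > *each pamphlet* and *each pamphlet* > *several historians*.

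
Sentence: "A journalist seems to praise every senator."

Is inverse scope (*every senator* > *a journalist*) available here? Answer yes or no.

*every senator* is inside a raising infinitive, which is transparent to QR (no CP barrier), so it behaves as a matrix argument.
Since no island is crossed, the inverse ordering is licensed alongside surface scope.

Yes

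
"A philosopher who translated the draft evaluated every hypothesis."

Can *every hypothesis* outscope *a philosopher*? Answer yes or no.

Yes

Although the sentence contains a relative clause (*who translated the draft*), *every hypothesis* is outside it, in the matrix VP.
No island intervenes, so both surface and inverse scope are derivable.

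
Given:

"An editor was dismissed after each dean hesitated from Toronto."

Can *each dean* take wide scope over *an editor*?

Structurally, *each dean* is inside the adjunct clause *after each dean hesitated from Toronto*.
Adverbial clauses are not L-marked, so they are barriers for QR — the quantifier cannot escape the adjunct.
There is no licit LF on which *each dean* c-commands *an editor*.
(Only the surface reading survives: one fixed editor with respect to all the relevant deans.)

No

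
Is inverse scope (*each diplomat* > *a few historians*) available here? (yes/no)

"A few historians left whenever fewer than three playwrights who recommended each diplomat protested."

No

Structurally, *each diplomat* is inside the relative clause *who recommended each diplomat*, which is itself inside the adjunct *whenever fewer than three playwrights who recommended each diplomat protested*.
Nested islands: the RC island is itself inside an adjunct island, so wide scope is doubly excluded.
The inverse ordering *each diplomat* > *a few historians* is therefore underivable.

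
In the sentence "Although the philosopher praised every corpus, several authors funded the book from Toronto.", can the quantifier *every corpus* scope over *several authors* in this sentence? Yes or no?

The DP *every corpus* is contained in the adjunct clause *although the philosopher praised every corpus*.
The adjunct-island constraint bars QR out of an adverbial clause.
There is no licit LF on which *every corpus* c-commands *several authors*.

No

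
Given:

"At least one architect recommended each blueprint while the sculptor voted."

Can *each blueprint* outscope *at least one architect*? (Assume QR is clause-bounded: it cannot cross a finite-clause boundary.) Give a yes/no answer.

Yes

Although there is an adjunct clause, *each blueprint* is in the main clause, not inside the adjunct.
Ordinary QR to a clause-peripheral position gives the wide-scope LF for the lower DP.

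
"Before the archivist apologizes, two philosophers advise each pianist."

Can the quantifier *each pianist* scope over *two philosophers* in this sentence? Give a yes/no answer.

Yes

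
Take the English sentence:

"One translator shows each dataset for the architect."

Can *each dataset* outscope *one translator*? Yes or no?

Yes

Both DPs are arguments of the same predicate; there is no clause or island boundary between them.
Clause-internal QR can adjoin the lower DP above the subject, yielding the inverse reading.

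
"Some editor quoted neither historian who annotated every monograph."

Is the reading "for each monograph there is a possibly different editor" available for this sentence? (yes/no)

The paraphrase describes the scope ordering *every monograph* > *some editor*.
The target quantifier *every monograph* is part of the relative clause *who annotated every monograph* modifying *neither historian*.
The relative clause forms an island for QR, so the quantifier is confined to the head noun's restrictor.
The inverse ordering *every monograph* > *some editor* is therefore underivable.

No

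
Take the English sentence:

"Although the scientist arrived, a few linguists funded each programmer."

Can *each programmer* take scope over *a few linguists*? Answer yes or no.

Yes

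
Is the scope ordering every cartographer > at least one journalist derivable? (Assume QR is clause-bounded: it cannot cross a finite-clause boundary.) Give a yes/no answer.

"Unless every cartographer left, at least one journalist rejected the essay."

*every cartographer* occurs within the adjunct clause *unless every cartographer left*.
Adjunct clauses are scope islands: a quantifier inside an adjunct cannot raise into the matrix clause.
*every cartographer* > *at least one journalist* would require crossing that boundary, which is illicit.

No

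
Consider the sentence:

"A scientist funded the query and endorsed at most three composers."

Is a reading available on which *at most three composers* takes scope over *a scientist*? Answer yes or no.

*at most three composers* is embedded in one conjunct of the coordinate structure (*endorsed at most three composers*).
Coordinate structures are islands for non-across-the-board movement, QR included.
So *at most three composers* cannot raise high enough to outscope *a scientist*; only the surface ordering *a scientist* > *at most three composers* is available.

No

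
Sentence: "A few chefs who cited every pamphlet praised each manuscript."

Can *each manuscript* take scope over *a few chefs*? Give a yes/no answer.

Yes

The relative clause *who cited every pamphlet* modifies *a few chefs*, but *each manuscript* is not inside that relative clause — it is an argument of the matrix verb.
No island intervenes, so both surface and inverse scope are derivable.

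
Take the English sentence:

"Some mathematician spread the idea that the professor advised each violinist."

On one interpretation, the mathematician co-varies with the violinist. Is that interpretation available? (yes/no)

No

The described interpretation is the *each violinist* > *some mathematician* scoping.
*each violinist* is embedded in the complex NP *the idea that the professor advised each violinist*.
A that-clause complement to a noun is an island; QR cannot cross the NP boundary.
There is no licit LF on which *each violinist* c-commands *some mathematician*.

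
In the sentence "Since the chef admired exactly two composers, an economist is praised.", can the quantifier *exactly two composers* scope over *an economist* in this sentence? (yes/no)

The target quantifier *exactly two composers* is part of the adjunct clause *since the chef admired exactly two composers*.
Adjuncts are opaque for quantifier raising; a quantifier in an adjunct stays inside it.
*exactly two composers* > *an economist* would require crossing that boundary, which is illicit.

No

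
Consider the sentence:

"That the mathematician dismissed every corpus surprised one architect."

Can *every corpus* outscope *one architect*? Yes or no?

*every corpus* is embedded in the sentential subject *that the mathematician dismissed every corpus*.
Sentential subjects are islands: a quantifier inside the subject clause cannot raise over the matrix predicate.
There is no licit LF on which *every corpus* c-commands *one architect*.

No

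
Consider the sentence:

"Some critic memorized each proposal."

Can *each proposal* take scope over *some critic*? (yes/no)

Yes

*some critic* and *each proposal* are co-arguments of the matrix verb, with nothing but a clause-internal boundary between them.
Since no island is crossed, the inverse ordering is licensed alongside surface scope.
Both orderings are possible: *some critic* > *each proposal* and *each proposal* > *some critic*.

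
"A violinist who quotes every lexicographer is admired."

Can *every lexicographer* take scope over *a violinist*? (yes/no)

No

*every lexicographer* is embedded in the relative clause *who quotes every lexicographer*.
Quantifiers inside a relative clause are trapped there; the RC boundary blocks QR.
So the wide-scope reading for *every lexicographer* is blocked.
(Only the surface reading survives: one fixed violinist with respect to all the relevant lexicographers.)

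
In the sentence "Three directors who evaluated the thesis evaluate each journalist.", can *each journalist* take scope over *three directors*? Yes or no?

Yes

*each journalist* sits in the matrix clause, not in the relative clause on *three directors*.
Since no island is crossed, the inverse ordering is licensed alongside surface scope.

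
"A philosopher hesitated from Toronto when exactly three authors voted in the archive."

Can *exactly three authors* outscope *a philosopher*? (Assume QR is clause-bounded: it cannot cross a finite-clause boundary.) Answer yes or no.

The target quantifier *exactly three authors* is part of the adjunct clause *when exactly three authors voted in the archive*.
Since the clause is an adjunct (not a complement), the Adjunct Condition blocks QR across its edge.
Hence only narrow scope for *exactly three authors* (under *a philosopher*) survives.
(Only the surface reading survives: one fixed philosopher with respect to all the relevant authors.)

No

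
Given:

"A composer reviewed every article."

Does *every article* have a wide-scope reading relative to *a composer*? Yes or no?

Yes

*a composer* and *every article* are co-arguments of the matrix verb, with nothing but a clause-internal boundary between them.
Ordinary QR to a clause-peripheral position gives the wide-scope LF for the lower DP.
Both orderings are possible: *a composer* > *every article* and *every article* > *a composer*.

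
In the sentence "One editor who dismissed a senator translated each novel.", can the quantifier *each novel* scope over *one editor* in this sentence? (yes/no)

Yes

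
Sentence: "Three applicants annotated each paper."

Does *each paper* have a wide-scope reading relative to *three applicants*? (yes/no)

Yes

Both DPs are arguments of the same predicate; there is no clause or island boundary between them.
QR within a single clause is free, so the lower quantifier may take scope over the higher one.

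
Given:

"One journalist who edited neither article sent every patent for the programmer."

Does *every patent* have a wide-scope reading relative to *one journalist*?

Yes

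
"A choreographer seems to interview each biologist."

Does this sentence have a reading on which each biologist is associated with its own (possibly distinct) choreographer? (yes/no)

Yes

The described interpretation is the *each biologist* > *a choreographer* scoping.
The matrix predicate is a raising verb, whose infinitival complement is not a scope island — *each biologist* can QR into the matrix clause.
Ordinary QR to a clause-peripheral position gives the wide-scope LF for the lower DP.
The sentence is scopally ambiguous between *a choreographer* > *each biologist* and *each biologist* > *a choreographer*.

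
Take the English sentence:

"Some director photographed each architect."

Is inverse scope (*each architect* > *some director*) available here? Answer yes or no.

Yes

*each architect* and *some director* are in the same minimal clause.
Since no island is crossed, the inverse ordering is licensed alongside surface scope.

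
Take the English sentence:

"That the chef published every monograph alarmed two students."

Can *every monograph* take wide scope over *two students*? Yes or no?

No

*every monograph* sits inside the sentential subject *that the chef published every monograph*.
The subject-island constraint blocks QR out of a clausal subject.
The ordering *every monograph* > *two students* is therefore underivable.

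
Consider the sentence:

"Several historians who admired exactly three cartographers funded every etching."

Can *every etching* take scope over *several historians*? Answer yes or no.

The RC *who admired exactly three cartographers* is an island, but *every etching* is not inside it — it is the matrix object, a clausemate of *several historians*.
With no island boundary between them, the object can take inverse scope over the subject via ordinary QR within the clause.

Yes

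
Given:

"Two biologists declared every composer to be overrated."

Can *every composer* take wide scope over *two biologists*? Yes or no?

*every composer* is the subject of an ECM infinitive — the infinitival complement of an ECM verb is not a scope island, so *every composer* can raise into the matrix clause.
Ordinary QR to a clause-peripheral position gives the wide-scope LF for the lower DP.

Yes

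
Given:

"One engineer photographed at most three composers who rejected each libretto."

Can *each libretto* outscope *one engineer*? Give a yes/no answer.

No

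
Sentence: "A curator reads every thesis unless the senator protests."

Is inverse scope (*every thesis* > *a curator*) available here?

Yes

Neither queried DP is inside the adjunct, so the adjunct-island constraint does not apply.
No island intervenes, so both surface and inverse scope are derivable.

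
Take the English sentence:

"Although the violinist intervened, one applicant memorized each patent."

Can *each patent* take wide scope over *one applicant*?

Yes

Although there is an adjunct clause, *each patent* is in the main clause, not inside the adjunct.
With no island boundary between them, the object can take inverse scope over the subject via ordinary QR within the clause.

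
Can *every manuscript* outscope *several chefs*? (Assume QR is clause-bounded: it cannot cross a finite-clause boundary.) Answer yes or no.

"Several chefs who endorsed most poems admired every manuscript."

Yes

*every manuscript* sits in the matrix clause, not in the relative clause on *several chefs*.
Nothing blocks QR of the lower DP to a position above the higher one, so inverse scope is available.
So *every manuscript* > *several chefs* is among the available readings.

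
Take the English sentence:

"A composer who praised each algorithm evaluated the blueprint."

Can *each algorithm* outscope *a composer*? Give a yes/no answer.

No

*each algorithm* occurs within the relative clause *who praised each algorithm*.
Relative clauses are scope islands: a quantifier cannot QR out of a relative clause to take scope in the matrix clause.
There is no licit LF on which *each algorithm* c-commands *a composer*.
(Only the surface reading survives: one fixed composer with respect to all the relevant algorithms.)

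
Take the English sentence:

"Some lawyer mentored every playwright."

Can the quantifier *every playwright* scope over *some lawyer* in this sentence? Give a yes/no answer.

*every playwright* is the matrix object and *some lawyer* the matrix subject; the two are clausemates.
QR within a single clause is free, so the lower quantifier may take scope over the higher one.

Yes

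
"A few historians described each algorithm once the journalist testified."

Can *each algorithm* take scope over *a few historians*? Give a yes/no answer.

The adjunct island is irrelevant here — *each algorithm* and *a few historians* are both in the matrix clause.
Clause-internal QR can adjoin the lower DP above the subject, yielding the inverse reading.
The sentence is scopally ambiguous between *a few historians* > *each algorithm* and *each algorithm* > *a few historians*.

Yes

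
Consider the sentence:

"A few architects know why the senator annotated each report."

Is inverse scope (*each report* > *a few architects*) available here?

*each report* is embedded in the embedded question *why the senator annotated each report*.
Embedded questions are wh-islands: a quantifier inside an indirect question cannot QR into the matrix clause.
*each report* is confined to the island and cannot take scope over *a few architects*.

No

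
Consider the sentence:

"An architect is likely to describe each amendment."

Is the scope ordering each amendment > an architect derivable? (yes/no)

Yes

*each amendment* is inside a raising infinitive, which is transparent to QR (no CP barrier), so it behaves as a matrix argument.
With no island boundary between them, the object can take inverse scope over the subject via ordinary QR within the clause.
Both orderings are possible: *an architect* > *each amendment* and *each amendment* > *an architect*.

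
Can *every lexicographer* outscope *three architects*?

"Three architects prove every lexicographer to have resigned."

*every lexicographer* is the subject of an ECM infinitive — the infinitival complement of an ECM verb is not a scope island, so *every lexicographer* can raise into the matrix clause.
Since no island is crossed, the inverse ordering is licensed alongside surface scope.
So *every lexicographer* > *three architects* is among the available readings.

Yes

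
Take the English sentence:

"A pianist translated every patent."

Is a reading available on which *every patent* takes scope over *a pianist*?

Both DPs are arguments of the same predicate; there is no clause or island boundary between them.
Nothing blocks QR of the lower DP to a position above the higher one, so inverse scope is available.

Yes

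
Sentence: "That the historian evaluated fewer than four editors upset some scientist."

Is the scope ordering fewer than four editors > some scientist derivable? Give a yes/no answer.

No

The target quantifier *fewer than four editors* is part of the sentential subject *that the historian evaluated fewer than four editors*.
The Sentential Subject Constraint rules out raising the quantifier out of the that-clause subject.
So *fewer than four editors* cannot raise to a position above *some scientist*.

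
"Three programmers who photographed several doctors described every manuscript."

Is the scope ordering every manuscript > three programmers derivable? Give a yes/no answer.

Yes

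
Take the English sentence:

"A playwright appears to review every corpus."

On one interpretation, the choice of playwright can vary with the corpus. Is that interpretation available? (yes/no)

The described interpretation is the *every corpus* > *a playwright* scoping.
Raising constructions are monoclausal for scope purposes; *every corpus* is not separated from *a playwright* by any island.
Nothing blocks QR of the lower DP to a position above the higher one, so inverse scope is available.
So *every corpus* > *a playwright* is among the available readings.

Yes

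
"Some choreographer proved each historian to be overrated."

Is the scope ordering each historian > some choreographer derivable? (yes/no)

The ECM infinitive is scope-transparent — *each historian* is free to raise above *some choreographer*.
No island intervenes, so both surface and inverse scope are derivable.

Yes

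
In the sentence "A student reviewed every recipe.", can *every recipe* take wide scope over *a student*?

*every recipe* is the matrix object and *a student* the matrix subject; the two are clausemates.
QR within a single clause is free, so the lower quantifier may take scope over the higher one.

Yes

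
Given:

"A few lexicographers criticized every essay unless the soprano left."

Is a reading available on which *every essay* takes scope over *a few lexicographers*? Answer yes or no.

Yes

Although there is an adjunct clause, *every essay* is in the main clause, not inside the adjunct.
QR within a single clause is free, so the lower quantifier may take scope over the higher one.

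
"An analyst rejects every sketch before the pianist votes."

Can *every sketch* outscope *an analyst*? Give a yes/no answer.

Yes

Although there is an adjunct clause, *every sketch* is in the main clause, not inside the adjunct.
Nothing blocks QR of the lower DP to a position above the higher one, so inverse scope is available.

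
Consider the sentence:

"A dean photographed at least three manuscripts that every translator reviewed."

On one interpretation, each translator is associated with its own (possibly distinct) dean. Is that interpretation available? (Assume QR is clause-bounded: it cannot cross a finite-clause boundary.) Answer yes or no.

That reading corresponds to *every translator* > *a dean*.
*every translator* occurs within the relative clause *that every translator reviewed* modifying *at least three manuscripts*.
Quantifiers inside a relative clause are trapped there; the RC boundary blocks QR.
So *every translator* cannot raise high enough to outscope *a dean*; only the surface ordering *a dean* > *every translator* is available.

No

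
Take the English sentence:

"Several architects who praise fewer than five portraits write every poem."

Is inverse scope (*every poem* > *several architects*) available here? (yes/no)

Yes

*every poem* is a matrix argument; only *several architects* is modified by the relative clause *who praise fewer than five portraits*, so the RC island is irrelevant to the target quantifier.
No island intervenes, so both surface and inverse scope are derivable.
So *every poem* > *several architects* is among the available readings.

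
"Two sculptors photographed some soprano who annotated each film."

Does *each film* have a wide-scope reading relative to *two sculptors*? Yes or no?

No

*each film* occurs within the relative clause *who annotated each film* modifying *some soprano*.
Quantifiers inside a relative clause are trapped there; the RC boundary blocks QR.
*each film* is confined to the island and cannot take scope over *two sculptors*.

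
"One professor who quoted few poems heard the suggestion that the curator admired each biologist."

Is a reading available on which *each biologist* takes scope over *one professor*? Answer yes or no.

*each biologist* sits inside the complex NP *the suggestion that the curator admired each biologist*.
The complex NP is opaque for QR — the quantifier is frozen inside the noun's complement.
There is no licit LF on which *each biologist* c-commands *one professor*.

No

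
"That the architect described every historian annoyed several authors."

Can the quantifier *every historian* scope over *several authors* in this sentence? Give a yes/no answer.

The target quantifier *every historian* is part of the sentential subject *that the architect described every historian*.
Sentential subjects are islands: a quantifier inside the subject clause cannot raise over the matrix predicate.
*every historian* > *several authors* would require crossing that boundary, which is illicit.

No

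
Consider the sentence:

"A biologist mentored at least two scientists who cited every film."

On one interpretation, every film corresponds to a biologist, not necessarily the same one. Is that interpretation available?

That reading corresponds to *every film* > *a biologist*.
*every film* occurs within the relative clause *who cited every film* modifying *at least two scientists*.
Relative clauses are scope islands: a quantifier cannot QR out of a relative clause to take scope in the matrix clause.
There is no licit LF on which *every film* c-commands *a biologist*.
(Only the surface reading survives: one fixed biologist with respect to all the relevant films.)

No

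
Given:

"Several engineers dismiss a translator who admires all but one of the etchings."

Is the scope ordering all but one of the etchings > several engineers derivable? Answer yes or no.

No

The target quantifier *all but one of the etchings* is part of the relative clause *who admires all but one of the etchings* modifying *a translator*.
The relative clause forms an island for QR, so the quantifier is confined to the head noun's restrictor.
So the wide-scope reading for *all but one of the etchings* is blocked.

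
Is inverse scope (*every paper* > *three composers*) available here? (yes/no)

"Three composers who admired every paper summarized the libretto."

*every paper* sits inside the relative clause *who admired every paper*.
Quantifiers inside a relative clause are trapped there; the RC boundary blocks QR.
The inverse ordering *every paper* > *three composers* is therefore underivable.

No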